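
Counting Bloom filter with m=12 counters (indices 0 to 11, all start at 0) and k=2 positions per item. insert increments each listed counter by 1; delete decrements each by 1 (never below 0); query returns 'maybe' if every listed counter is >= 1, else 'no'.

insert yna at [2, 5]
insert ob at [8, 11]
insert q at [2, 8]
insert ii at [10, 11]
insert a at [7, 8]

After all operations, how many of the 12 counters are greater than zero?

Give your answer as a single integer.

Step 1: insert yna at [2, 5] -> counters=[0,0,1,0,0,1,0,0,0,0,0,0]
Step 2: insert ob at [8, 11] -> counters=[0,0,1,0,0,1,0,0,1,0,0,1]
Step 3: insert q at [2, 8] -> counters=[0,0,2,0,0,1,0,0,2,0,0,1]
Step 4: insert ii at [10, 11] -> counters=[0,0,2,0,0,1,0,0,2,0,1,2]
Step 5: insert a at [7, 8] -> counters=[0,0,2,0,0,1,0,1,3,0,1,2]
Final counters=[0,0,2,0,0,1,0,1,3,0,1,2] -> 6 nonzero

Answer: 6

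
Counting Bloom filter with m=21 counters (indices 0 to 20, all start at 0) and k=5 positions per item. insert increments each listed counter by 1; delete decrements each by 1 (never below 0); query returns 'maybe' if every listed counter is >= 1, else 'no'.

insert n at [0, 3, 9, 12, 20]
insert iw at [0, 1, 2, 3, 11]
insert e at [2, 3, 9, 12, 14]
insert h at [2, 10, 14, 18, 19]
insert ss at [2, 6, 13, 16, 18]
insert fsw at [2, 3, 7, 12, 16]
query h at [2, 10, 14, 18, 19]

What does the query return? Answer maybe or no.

Step 1: insert n at [0, 3, 9, 12, 20] -> counters=[1,0,0,1,0,0,0,0,0,1,0,0,1,0,0,0,0,0,0,0,1]
Step 2: insert iw at [0, 1, 2, 3, 11] -> counters=[2,1,1,2,0,0,0,0,0,1,0,1,1,0,0,0,0,0,0,0,1]
Step 3: insert e at [2, 3, 9, 12, 14] -> counters=[2,1,2,3,0,0,0,0,0,2,0,1,2,0,1,0,0,0,0,0,1]
Step 4: insert h at [2, 10, 14, 18, 19] -> counters=[2,1,3,3,0,0,0,0,0,2,1,1,2,0,2,0,0,0,1,1,1]
Step 5: insert ss at [2, 6, 13, 16, 18] -> counters=[2,1,4,3,0,0,1,0,0,2,1,1,2,1,2,0,1,0,2,1,1]
Step 6: insert fsw at [2, 3, 7, 12, 16] -> counters=[2,1,5,4,0,0,1,1,0,2,1,1,3,1,2,0,2,0,2,1,1]
Query h: check counters[2]=5 counters[10]=1 counters[14]=2 counters[18]=2 counters[19]=1 -> maybe

Answer: maybe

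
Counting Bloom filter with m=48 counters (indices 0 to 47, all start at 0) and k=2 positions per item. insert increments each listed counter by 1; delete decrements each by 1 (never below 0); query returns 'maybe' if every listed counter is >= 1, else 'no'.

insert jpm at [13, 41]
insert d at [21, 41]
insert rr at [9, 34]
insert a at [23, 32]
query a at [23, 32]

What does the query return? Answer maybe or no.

Answer: maybe

Derivation:
Step 1: insert jpm at [13, 41] -> counters=[0,0,0,0,0,0,0,0,0,0,0,0,0,1,0,0,0,0,0,0,0,0,0,0,0,0,0,0,0,0,0,0,0,0,0,0,0,0,0,0,0,1,0,0,0,0,0,0]
Step 2: insert d at [21, 41] -> counters=[0,0,0,0,0,0,0,0,0,0,0,0,0,1,0,0,0,0,0,0,0,1,0,0,0,0,0,0,0,0,0,0,0,0,0,0,0,0,0,0,0,2,0,0,0,0,0,0]
Step 3: insert rr at [9, 34] -> counters=[0,0,0,0,0,0,0,0,0,1,0,0,0,1,0,0,0,0,0,0,0,1,0,0,0,0,0,0,0,0,0,0,0,0,1,0,0,0,0,0,0,2,0,0,0,0,0,0]
Step 4: insert a at [23, 32] -> counters=[0,0,0,0,0,0,0,0,0,1,0,0,0,1,0,0,0,0,0,0,0,1,0,1,0,0,0,0,0,0,0,0,1,0,1,0,0,0,0,0,0,2,0,0,0,0,0,0]
Query a: check counters[23]=1 counters[32]=1 -> maybe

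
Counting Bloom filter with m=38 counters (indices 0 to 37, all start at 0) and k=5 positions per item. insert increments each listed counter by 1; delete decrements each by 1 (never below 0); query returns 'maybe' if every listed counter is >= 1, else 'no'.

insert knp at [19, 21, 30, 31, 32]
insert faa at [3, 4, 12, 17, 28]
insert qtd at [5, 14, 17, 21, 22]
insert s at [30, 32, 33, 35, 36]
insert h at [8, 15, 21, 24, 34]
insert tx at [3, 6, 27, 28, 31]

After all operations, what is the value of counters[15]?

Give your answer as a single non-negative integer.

Answer: 1

Derivation:
Step 1: insert knp at [19, 21, 30, 31, 32] -> counters=[0,0,0,0,0,0,0,0,0,0,0,0,0,0,0,0,0,0,0,1,0,1,0,0,0,0,0,0,0,0,1,1,1,0,0,0,0,0]
Step 2: insert faa at [3, 4, 12, 17, 28] -> counters=[0,0,0,1,1,0,0,0,0,0,0,0,1,0,0,0,0,1,0,1,0,1,0,0,0,0,0,0,1,0,1,1,1,0,0,0,0,0]
Step 3: insert qtd at [5, 14, 17, 21, 22] -> counters=[0,0,0,1,1,1,0,0,0,0,0,0,1,0,1,0,0,2,0,1,0,2,1,0,0,0,0,0,1,0,1,1,1,0,0,0,0,0]
Step 4: insert s at [30, 32, 33, 35, 36] -> counters=[0,0,0,1,1,1,0,0,0,0,0,0,1,0,1,0,0,2,0,1,0,2,1,0,0,0,0,0,1,0,2,1,2,1,0,1,1,0]
Step 5: insert h at [8, 15, 21, 24, 34] -> counters=[0,0,0,1,1,1,0,0,1,0,0,0,1,0,1,1,0,2,0,1,0,3,1,0,1,0,0,0,1,0,2,1,2,1,1,1,1,0]
Step 6: insert tx at [3, 6, 27, 28, 31] -> counters=[0,0,0,2,1,1,1,0,1,0,0,0,1,0,1,1,0,2,0,1,0,3,1,0,1,0,0,1,2,0,2,2,2,1,1,1,1,0]
Final counters=[0,0,0,2,1,1,1,0,1,0,0,0,1,0,1,1,0,2,0,1,0,3,1,0,1,0,0,1,2,0,2,2,2,1,1,1,1,0] -> counters[15]=1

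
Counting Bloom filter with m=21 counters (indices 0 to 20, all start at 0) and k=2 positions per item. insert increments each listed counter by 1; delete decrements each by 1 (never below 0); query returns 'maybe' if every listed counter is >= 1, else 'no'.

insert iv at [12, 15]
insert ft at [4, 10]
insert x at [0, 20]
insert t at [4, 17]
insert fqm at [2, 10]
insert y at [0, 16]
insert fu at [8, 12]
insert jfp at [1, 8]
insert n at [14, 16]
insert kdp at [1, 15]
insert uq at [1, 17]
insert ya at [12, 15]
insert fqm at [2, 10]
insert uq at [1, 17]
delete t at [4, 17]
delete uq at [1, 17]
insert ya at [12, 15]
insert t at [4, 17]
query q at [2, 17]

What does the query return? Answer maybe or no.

Answer: maybe

Derivation:
Step 1: insert iv at [12, 15] -> counters=[0,0,0,0,0,0,0,0,0,0,0,0,1,0,0,1,0,0,0,0,0]
Step 2: insert ft at [4, 10] -> counters=[0,0,0,0,1,0,0,0,0,0,1,0,1,0,0,1,0,0,0,0,0]
Step 3: insert x at [0, 20] -> counters=[1,0,0,0,1,0,0,0,0,0,1,0,1,0,0,1,0,0,0,0,1]
Step 4: insert t at [4, 17] -> counters=[1,0,0,0,2,0,0,0,0,0,1,0,1,0,0,1,0,1,0,0,1]
Step 5: insert fqm at [2, 10] -> counters=[1,0,1,0,2,0,0,0,0,0,2,0,1,0,0,1,0,1,0,0,1]
Step 6: insert y at [0, 16] -> counters=[2,0,1,0,2,0,0,0,0,0,2,0,1,0,0,1,1,1,0,0,1]
Step 7: insert fu at [8, 12] -> counters=[2,0,1,0,2,0,0,0,1,0,2,0,2,0,0,1,1,1,0,0,1]
Step 8: insert jfp at [1, 8] -> counters=[2,1,1,0,2,0,0,0,2,0,2,0,2,0,0,1,1,1,0,0,1]
Step 9: insert n at [14, 16] -> counters=[2,1,1,0,2,0,0,0,2,0,2,0,2,0,1,1,2,1,0,0,1]
Step 10: insert kdp at [1, 15] -> counters=[2,2,1,0,2,0,0,0,2,0,2,0,2,0,1,2,2,1,0,0,1]
Step 11: insert uq at [1, 17] -> counters=[2,3,1,0,2,0,0,0,2,0,2,0,2,0,1,2,2,2,0,0,1]
Step 12: insert ya at [12, 15] -> counters=[2,3,1,0,2,0,0,0,2,0,2,0,3,0,1,3,2,2,0,0,1]
Step 13: insert fqm at [2, 10] -> counters=[2,3,2,0,2,0,0,0,2,0,3,0,3,0,1,3,2,2,0,0,1]
Step 14: insert uq at [1, 17] -> counters=[2,4,2,0,2,0,0,0,2,0,3,0,3,0,1,3,2,3,0,0,1]
Step 15: delete t at [4, 17] -> counters=[2,4,2,0,1,0,0,0,2,0,3,0,3,0,1,3,2,2,0,0,1]
Step 16: delete uq at [1, 17] -> counters=[2,3,2,0,1,0,0,0,2,0,3,0,3,0,1,3,2,1,0,0,1]
Step 17: insert ya at [12, 15] -> counters=[2,3,2,0,1,0,0,0,2,0,3,0,4,0,1,4,2,1,0,0,1]
Step 18: insert t at [4, 17] -> counters=[2,3,2,0,2,0,0,0,2,0,3,0,4,0,1,4,2,2,0,0,1]
Query q: check counters[2]=2 counters[17]=2 -> maybe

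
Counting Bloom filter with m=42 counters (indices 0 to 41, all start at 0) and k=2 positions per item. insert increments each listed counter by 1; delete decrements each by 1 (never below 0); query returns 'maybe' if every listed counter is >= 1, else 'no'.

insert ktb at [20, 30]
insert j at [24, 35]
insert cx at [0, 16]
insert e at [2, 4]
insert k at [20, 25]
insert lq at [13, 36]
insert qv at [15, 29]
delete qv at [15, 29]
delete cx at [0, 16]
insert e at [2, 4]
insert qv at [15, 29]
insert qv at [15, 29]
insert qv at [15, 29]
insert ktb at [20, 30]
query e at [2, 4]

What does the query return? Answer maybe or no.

Answer: maybe

Derivation:
Step 1: insert ktb at [20, 30] -> counters=[0,0,0,0,0,0,0,0,0,0,0,0,0,0,0,0,0,0,0,0,1,0,0,0,0,0,0,0,0,0,1,0,0,0,0,0,0,0,0,0,0,0]
Step 2: insert j at [24, 35] -> counters=[0,0,0,0,0,0,0,0,0,0,0,0,0,0,0,0,0,0,0,0,1,0,0,0,1,0,0,0,0,0,1,0,0,0,0,1,0,0,0,0,0,0]
Step 3: insert cx at [0, 16] -> counters=[1,0,0,0,0,0,0,0,0,0,0,0,0,0,0,0,1,0,0,0,1,0,0,0,1,0,0,0,0,0,1,0,0,0,0,1,0,0,0,0,0,0]
Step 4: insert e at [2, 4] -> counters=[1,0,1,0,1,0,0,0,0,0,0,0,0,0,0,0,1,0,0,0,1,0,0,0,1,0,0,0,0,0,1,0,0,0,0,1,0,0,0,0,0,0]
Step 5: insert k at [20, 25] -> counters=[1,0,1,0,1,0,0,0,0,0,0,0,0,0,0,0,1,0,0,0,2,0,0,0,1,1,0,0,0,0,1,0,0,0,0,1,0,0,0,0,0,0]
Step 6: insert lq at [13, 36] -> counters=[1,0,1,0,1,0,0,0,0,0,0,0,0,1,0,0,1,0,0,0,2,0,0,0,1,1,0,0,0,0,1,0,0,0,0,1,1,0,0,0,0,0]
Step 7: insert qv at [15, 29] -> counters=[1,0,1,0,1,0,0,0,0,0,0,0,0,1,0,1,1,0,0,0,2,0,0,0,1,1,0,0,0,1,1,0,0,0,0,1,1,0,0,0,0,0]
Step 8: delete qv at [15, 29] -> counters=[1,0,1,0,1,0,0,0,0,0,0,0,0,1,0,0,1,0,0,0,2,0,0,0,1,1,0,0,0,0,1,0,0,0,0,1,1,0,0,0,0,0]
Step 9: delete cx at [0, 16] -> counters=[0,0,1,0,1,0,0,0,0,0,0,0,0,1,0,0,0,0,0,0,2,0,0,0,1,1,0,0,0,0,1,0,0,0,0,1,1,0,0,0,0,0]
Step 10: insert e at [2, 4] -> counters=[0,0,2,0,2,0,0,0,0,0,0,0,0,1,0,0,0,0,0,0,2,0,0,0,1,1,0,0,0,0,1,0,0,0,0,1,1,0,0,0,0,0]
Step 11: insert qv at [15, 29] -> counters=[0,0,2,0,2,0,0,0,0,0,0,0,0,1,0,1,0,0,0,0,2,0,0,0,1,1,0,0,0,1,1,0,0,0,0,1,1,0,0,0,0,0]
Step 12: insert qv at [15, 29] -> counters=[0,0,2,0,2,0,0,0,0,0,0,0,0,1,0,2,0,0,0,0,2,0,0,0,1,1,0,0,0,2,1,0,0,0,0,1,1,0,0,0,0,0]
Step 13: insert qv at [15, 29] -> counters=[0,0,2,0,2,0,0,0,0,0,0,0,0,1,0,3,0,0,0,0,2,0,0,0,1,1,0,0,0,3,1,0,0,0,0,1,1,0,0,0,0,0]
Step 14: insert ktb at [20, 30] -> counters=[0,0,2,0,2,0,0,0,0,0,0,0,0,1,0,3,0,0,0,0,3,0,0,0,1,1,0,0,0,3,2,0,0,0,0,1,1,0,0,0,0,0]
Query e: check counters[2]=2 counters[4]=2 -> maybe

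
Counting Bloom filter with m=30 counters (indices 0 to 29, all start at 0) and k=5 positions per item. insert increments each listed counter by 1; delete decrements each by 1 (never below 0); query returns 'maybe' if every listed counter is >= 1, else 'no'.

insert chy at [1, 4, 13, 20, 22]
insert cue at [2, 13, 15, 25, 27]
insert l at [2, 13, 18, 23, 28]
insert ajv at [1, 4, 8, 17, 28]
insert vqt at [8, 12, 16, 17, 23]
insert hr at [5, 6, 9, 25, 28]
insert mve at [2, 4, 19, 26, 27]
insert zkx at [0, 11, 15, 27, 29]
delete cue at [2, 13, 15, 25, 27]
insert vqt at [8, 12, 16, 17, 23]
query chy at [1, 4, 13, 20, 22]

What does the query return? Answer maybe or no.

Step 1: insert chy at [1, 4, 13, 20, 22] -> counters=[0,1,0,0,1,0,0,0,0,0,0,0,0,1,0,0,0,0,0,0,1,0,1,0,0,0,0,0,0,0]
Step 2: insert cue at [2, 13, 15, 25, 27] -> counters=[0,1,1,0,1,0,0,0,0,0,0,0,0,2,0,1,0,0,0,0,1,0,1,0,0,1,0,1,0,0]
Step 3: insert l at [2, 13, 18, 23, 28] -> counters=[0,1,2,0,1,0,0,0,0,0,0,0,0,3,0,1,0,0,1,0,1,0,1,1,0,1,0,1,1,0]
Step 4: insert ajv at [1, 4, 8, 17, 28] -> counters=[0,2,2,0,2,0,0,0,1,0,0,0,0,3,0,1,0,1,1,0,1,0,1,1,0,1,0,1,2,0]
Step 5: insert vqt at [8, 12, 16, 17, 23] -> counters=[0,2,2,0,2,0,0,0,2,0,0,0,1,3,0,1,1,2,1,0,1,0,1,2,0,1,0,1,2,0]
Step 6: insert hr at [5, 6, 9, 25, 28] -> counters=[0,2,2,0,2,1,1,0,2,1,0,0,1,3,0,1,1,2,1,0,1,0,1,2,0,2,0,1,3,0]
Step 7: insert mve at [2, 4, 19, 26, 27] -> counters=[0,2,3,0,3,1,1,0,2,1,0,0,1,3,0,1,1,2,1,1,1,0,1,2,0,2,1,2,3,0]
Step 8: insert zkx at [0, 11, 15, 27, 29] -> counters=[1,2,3,0,3,1,1,0,2,1,0,1,1,3,0,2,1,2,1,1,1,0,1,2,0,2,1,3,3,1]
Step 9: delete cue at [2, 13, 15, 25, 27] -> counters=[1,2,2,0,3,1,1,0,2,1,0,1,1,2,0,1,1,2,1,1,1,0,1,2,0,1,1,2,3,1]
Step 10: insert vqt at [8, 12, 16, 17, 23] -> counters=[1,2,2,0,3,1,1,0,3,1,0,1,2,2,0,1,2,3,1,1,1,0,1,3,0,1,1,2,3,1]
Query chy: check counters[1]=2 counters[4]=3 counters[13]=2 counters[20]=1 counters[22]=1 -> maybe

Answer: maybe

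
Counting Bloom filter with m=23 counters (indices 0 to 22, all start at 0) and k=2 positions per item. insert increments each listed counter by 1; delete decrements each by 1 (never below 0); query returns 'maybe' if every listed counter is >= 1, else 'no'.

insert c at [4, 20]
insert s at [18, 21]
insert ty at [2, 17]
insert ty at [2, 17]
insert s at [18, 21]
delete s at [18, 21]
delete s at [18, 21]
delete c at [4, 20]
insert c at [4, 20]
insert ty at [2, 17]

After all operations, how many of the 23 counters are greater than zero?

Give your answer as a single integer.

Step 1: insert c at [4, 20] -> counters=[0,0,0,0,1,0,0,0,0,0,0,0,0,0,0,0,0,0,0,0,1,0,0]
Step 2: insert s at [18, 21] -> counters=[0,0,0,0,1,0,0,0,0,0,0,0,0,0,0,0,0,0,1,0,1,1,0]
Step 3: insert ty at [2, 17] -> counters=[0,0,1,0,1,0,0,0,0,0,0,0,0,0,0,0,0,1,1,0,1,1,0]
Step 4: insert ty at [2, 17] -> counters=[0,0,2,0,1,0,0,0,0,0,0,0,0,0,0,0,0,2,1,0,1,1,0]
Step 5: insert s at [18, 21] -> counters=[0,0,2,0,1,0,0,0,0,0,0,0,0,0,0,0,0,2,2,0,1,2,0]
Step 6: delete s at [18, 21] -> counters=[0,0,2,0,1,0,0,0,0,0,0,0,0,0,0,0,0,2,1,0,1,1,0]
Step 7: delete s at [18, 21] -> counters=[0,0,2,0,1,0,0,0,0,0,0,0,0,0,0,0,0,2,0,0,1,0,0]
Step 8: delete c at [4, 20] -> counters=[0,0,2,0,0,0,0,0,0,0,0,0,0,0,0,0,0,2,0,0,0,0,0]
Step 9: insert c at [4, 20] -> counters=[0,0,2,0,1,0,0,0,0,0,0,0,0,0,0,0,0,2,0,0,1,0,0]
Step 10: insert ty at [2, 17] -> counters=[0,0,3,0,1,0,0,0,0,0,0,0,0,0,0,0,0,3,0,0,1,0,0]
Final counters=[0,0,3,0,1,0,0,0,0,0,0,0,0,0,0,0,0,3,0,0,1,0,0] -> 4 nonzero

Answer: 4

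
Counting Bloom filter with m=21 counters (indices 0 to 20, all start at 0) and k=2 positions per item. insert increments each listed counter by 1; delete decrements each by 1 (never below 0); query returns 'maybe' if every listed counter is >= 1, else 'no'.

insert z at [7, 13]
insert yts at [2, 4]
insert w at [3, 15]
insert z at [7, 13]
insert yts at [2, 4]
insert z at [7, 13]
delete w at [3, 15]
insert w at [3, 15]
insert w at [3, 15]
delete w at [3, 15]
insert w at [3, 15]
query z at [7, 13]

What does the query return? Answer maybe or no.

Answer: maybe

Derivation:
Step 1: insert z at [7, 13] -> counters=[0,0,0,0,0,0,0,1,0,0,0,0,0,1,0,0,0,0,0,0,0]
Step 2: insert yts at [2, 4] -> counters=[0,0,1,0,1,0,0,1,0,0,0,0,0,1,0,0,0,0,0,0,0]
Step 3: insert w at [3, 15] -> counters=[0,0,1,1,1,0,0,1,0,0,0,0,0,1,0,1,0,0,0,0,0]
Step 4: insert z at [7, 13] -> counters=[0,0,1,1,1,0,0,2,0,0,0,0,0,2,0,1,0,0,0,0,0]
Step 5: insert yts at [2, 4] -> counters=[0,0,2,1,2,0,0,2,0,0,0,0,0,2,0,1,0,0,0,0,0]
Step 6: insert z at [7, 13] -> counters=[0,0,2,1,2,0,0,3,0,0,0,0,0,3,0,1,0,0,0,0,0]
Step 7: delete w at [3, 15] -> counters=[0,0,2,0,2,0,0,3,0,0,0,0,0,3,0,0,0,0,0,0,0]
Step 8: insert w at [3, 15] -> counters=[0,0,2,1,2,0,0,3,0,0,0,0,0,3,0,1,0,0,0,0,0]
Step 9: insert w at [3, 15] -> counters=[0,0,2,2,2,0,0,3,0,0,0,0,0,3,0,2,0,0,0,0,0]
Step 10: delete w at [3, 15] -> counters=[0,0,2,1,2,0,0,3,0,0,0,0,0,3,0,1,0,0,0,0,0]
Step 11: insert w at [3, 15] -> counters=[0,0,2,2,2,0,0,3,0,0,0,0,0,3,0,2,0,0,0,0,0]
Query z: check counters[7]=3 counters[13]=3 -> maybe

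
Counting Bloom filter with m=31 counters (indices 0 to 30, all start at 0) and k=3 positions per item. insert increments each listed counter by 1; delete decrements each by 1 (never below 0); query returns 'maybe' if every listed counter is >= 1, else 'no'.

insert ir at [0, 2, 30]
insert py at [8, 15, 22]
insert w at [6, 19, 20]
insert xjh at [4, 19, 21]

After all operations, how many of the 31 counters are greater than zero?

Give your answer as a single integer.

Answer: 11

Derivation:
Step 1: insert ir at [0, 2, 30] -> counters=[1,0,1,0,0,0,0,0,0,0,0,0,0,0,0,0,0,0,0,0,0,0,0,0,0,0,0,0,0,0,1]
Step 2: insert py at [8, 15, 22] -> counters=[1,0,1,0,0,0,0,0,1,0,0,0,0,0,0,1,0,0,0,0,0,0,1,0,0,0,0,0,0,0,1]
Step 3: insert w at [6, 19, 20] -> counters=[1,0,1,0,0,0,1,0,1,0,0,0,0,0,0,1,0,0,0,1,1,0,1,0,0,0,0,0,0,0,1]
Step 4: insert xjh at [4, 19, 21] -> counters=[1,0,1,0,1,0,1,0,1,0,0,0,0,0,0,1,0,0,0,2,1,1,1,0,0,0,0,0,0,0,1]
Final counters=[1,0,1,0,1,0,1,0,1,0,0,0,0,0,0,1,0,0,0,2,1,1,1,0,0,0,0,0,0,0,1] -> 11 nonzero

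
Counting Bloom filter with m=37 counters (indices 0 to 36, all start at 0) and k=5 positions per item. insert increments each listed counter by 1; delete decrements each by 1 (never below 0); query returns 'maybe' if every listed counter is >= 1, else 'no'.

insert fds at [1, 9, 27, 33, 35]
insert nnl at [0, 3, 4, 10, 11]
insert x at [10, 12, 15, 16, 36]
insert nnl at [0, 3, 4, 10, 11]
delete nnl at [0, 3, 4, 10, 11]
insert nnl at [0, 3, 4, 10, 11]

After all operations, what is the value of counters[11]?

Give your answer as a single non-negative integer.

Answer: 2

Derivation:
Step 1: insert fds at [1, 9, 27, 33, 35] -> counters=[0,1,0,0,0,0,0,0,0,1,0,0,0,0,0,0,0,0,0,0,0,0,0,0,0,0,0,1,0,0,0,0,0,1,0,1,0]
Step 2: insert nnl at [0, 3, 4, 10, 11] -> counters=[1,1,0,1,1,0,0,0,0,1,1,1,0,0,0,0,0,0,0,0,0,0,0,0,0,0,0,1,0,0,0,0,0,1,0,1,0]
Step 3: insert x at [10, 12, 15, 16, 36] -> counters=[1,1,0,1,1,0,0,0,0,1,2,1,1,0,0,1,1,0,0,0,0,0,0,0,0,0,0,1,0,0,0,0,0,1,0,1,1]
Step 4: insert nnl at [0, 3, 4, 10, 11] -> counters=[2,1,0,2,2,0,0,0,0,1,3,2,1,0,0,1,1,0,0,0,0,0,0,0,0,0,0,1,0,0,0,0,0,1,0,1,1]
Step 5: delete nnl at [0, 3, 4, 10, 11] -> counters=[1,1,0,1,1,0,0,0,0,1,2,1,1,0,0,1,1,0,0,0,0,0,0,0,0,0,0,1,0,0,0,0,0,1,0,1,1]
Step 6: insert nnl at [0, 3, 4, 10, 11] -> counters=[2,1,0,2,2,0,0,0,0,1,3,2,1,0,0,1,1,0,0,0,0,0,0,0,0,0,0,1,0,0,0,0,0,1,0,1,1]
Final counters=[2,1,0,2,2,0,0,0,0,1,3,2,1,0,0,1,1,0,0,0,0,0,0,0,0,0,0,1,0,0,0,0,0,1,0,1,1] -> counters[11]=2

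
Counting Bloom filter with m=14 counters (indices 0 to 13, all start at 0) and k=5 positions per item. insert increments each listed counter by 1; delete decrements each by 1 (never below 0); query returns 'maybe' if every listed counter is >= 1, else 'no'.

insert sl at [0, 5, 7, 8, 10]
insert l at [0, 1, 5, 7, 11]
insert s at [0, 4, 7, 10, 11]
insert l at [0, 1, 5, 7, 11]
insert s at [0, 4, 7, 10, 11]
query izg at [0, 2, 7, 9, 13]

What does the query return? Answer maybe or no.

Step 1: insert sl at [0, 5, 7, 8, 10] -> counters=[1,0,0,0,0,1,0,1,1,0,1,0,0,0]
Step 2: insert l at [0, 1, 5, 7, 11] -> counters=[2,1,0,0,0,2,0,2,1,0,1,1,0,0]
Step 3: insert s at [0, 4, 7, 10, 11] -> counters=[3,1,0,0,1,2,0,3,1,0,2,2,0,0]
Step 4: insert l at [0, 1, 5, 7, 11] -> counters=[4,2,0,0,1,3,0,4,1,0,2,3,0,0]
Step 5: insert s at [0, 4, 7, 10, 11] -> counters=[5,2,0,0,2,3,0,5,1,0,3,4,0,0]
Query izg: check counters[0]=5 counters[2]=0 counters[7]=5 counters[9]=0 counters[13]=0 -> no

Answer: no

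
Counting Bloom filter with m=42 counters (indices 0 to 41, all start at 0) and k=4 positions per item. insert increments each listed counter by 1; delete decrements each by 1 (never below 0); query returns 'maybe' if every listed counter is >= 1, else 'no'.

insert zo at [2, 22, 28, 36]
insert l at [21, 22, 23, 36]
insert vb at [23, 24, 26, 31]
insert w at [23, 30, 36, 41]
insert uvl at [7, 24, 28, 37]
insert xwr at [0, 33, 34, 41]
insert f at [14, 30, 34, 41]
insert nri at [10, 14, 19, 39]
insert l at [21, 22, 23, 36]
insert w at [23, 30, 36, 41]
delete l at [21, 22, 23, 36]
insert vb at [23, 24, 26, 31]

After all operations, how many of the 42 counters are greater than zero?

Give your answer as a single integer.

Answer: 20

Derivation:
Step 1: insert zo at [2, 22, 28, 36] -> counters=[0,0,1,0,0,0,0,0,0,0,0,0,0,0,0,0,0,0,0,0,0,0,1,0,0,0,0,0,1,0,0,0,0,0,0,0,1,0,0,0,0,0]
Step 2: insert l at [21, 22, 23, 36] -> counters=[0,0,1,0,0,0,0,0,0,0,0,0,0,0,0,0,0,0,0,0,0,1,2,1,0,0,0,0,1,0,0,0,0,0,0,0,2,0,0,0,0,0]
Step 3: insert vb at [23, 24, 26, 31] -> counters=[0,0,1,0,0,0,0,0,0,0,0,0,0,0,0,0,0,0,0,0,0,1,2,2,1,0,1,0,1,0,0,1,0,0,0,0,2,0,0,0,0,0]
Step 4: insert w at [23, 30, 36, 41] -> counters=[0,0,1,0,0,0,0,0,0,0,0,0,0,0,0,0,0,0,0,0,0,1,2,3,1,0,1,0,1,0,1,1,0,0,0,0,3,0,0,0,0,1]
Step 5: insert uvl at [7, 24, 28, 37] -> counters=[0,0,1,0,0,0,0,1,0,0,0,0,0,0,0,0,0,0,0,0,0,1,2,3,2,0,1,0,2,0,1,1,0,0,0,0,3,1,0,0,0,1]
Step 6: insert xwr at [0, 33, 34, 41] -> counters=[1,0,1,0,0,0,0,1,0,0,0,0,0,0,0,0,0,0,0,0,0,1,2,3,2,0,1,0,2,0,1,1,0,1,1,0,3,1,0,0,0,2]
Step 7: insert f at [14, 30, 34, 41] -> counters=[1,0,1,0,0,0,0,1,0,0,0,0,0,0,1,0,0,0,0,0,0,1,2,3,2,0,1,0,2,0,2,1,0,1,2,0,3,1,0,0,0,3]
Step 8: insert nri at [10, 14, 19, 39] -> counters=[1,0,1,0,0,0,0,1,0,0,1,0,0,0,2,0,0,0,0,1,0,1,2,3,2,0,1,0,2,0,2,1,0,1,2,0,3,1,0,1,0,3]
Step 9: insert l at [21, 22, 23, 36] -> counters=[1,0,1,0,0,0,0,1,0,0,1,0,0,0,2,0,0,0,0,1,0,2,3,4,2,0,1,0,2,0,2,1,0,1,2,0,4,1,0,1,0,3]
Step 10: insert w at [23, 30, 36, 41] -> counters=[1,0,1,0,0,0,0,1,0,0,1,0,0,0,2,0,0,0,0,1,0,2,3,5,2,0,1,0,2,0,3,1,0,1,2,0,5,1,0,1,0,4]
Step 11: delete l at [21, 22, 23, 36] -> counters=[1,0,1,0,0,0,0,1,0,0,1,0,0,0,2,0,0,0,0,1,0,1,2,4,2,0,1,0,2,0,3,1,0,1,2,0,4,1,0,1,0,4]
Step 12: insert vb at [23, 24, 26, 31] -> counters=[1,0,1,0,0,0,0,1,0,0,1,0,0,0,2,0,0,0,0,1,0,1,2,5,3,0,2,0,2,0,3,2,0,1,2,0,4,1,0,1,0,4]
Final counters=[1,0,1,0,0,0,0,1,0,0,1,0,0,0,2,0,0,0,0,1,0,1,2,5,3,0,2,0,2,0,3,2,0,1,2,0,4,1,0,1,0,4] -> 20 nonzero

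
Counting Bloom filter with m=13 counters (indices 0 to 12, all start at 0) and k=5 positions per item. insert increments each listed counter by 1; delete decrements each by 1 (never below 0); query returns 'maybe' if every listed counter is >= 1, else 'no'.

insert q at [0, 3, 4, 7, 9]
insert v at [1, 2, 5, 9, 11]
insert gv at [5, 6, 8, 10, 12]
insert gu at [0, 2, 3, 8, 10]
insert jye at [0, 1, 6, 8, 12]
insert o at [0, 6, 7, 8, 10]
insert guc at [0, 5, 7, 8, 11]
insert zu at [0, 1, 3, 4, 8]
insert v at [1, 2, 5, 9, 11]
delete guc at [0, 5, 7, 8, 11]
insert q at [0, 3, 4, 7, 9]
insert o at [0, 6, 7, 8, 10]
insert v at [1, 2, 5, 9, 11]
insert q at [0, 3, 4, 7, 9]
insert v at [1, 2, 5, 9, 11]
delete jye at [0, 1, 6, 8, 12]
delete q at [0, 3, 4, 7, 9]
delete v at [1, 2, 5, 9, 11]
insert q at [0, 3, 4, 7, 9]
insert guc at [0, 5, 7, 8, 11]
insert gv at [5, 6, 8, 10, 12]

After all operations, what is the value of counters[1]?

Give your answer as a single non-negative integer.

Answer: 4

Derivation:
Step 1: insert q at [0, 3, 4, 7, 9] -> counters=[1,0,0,1,1,0,0,1,0,1,0,0,0]
Step 2: insert v at [1, 2, 5, 9, 11] -> counters=[1,1,1,1,1,1,0,1,0,2,0,1,0]
Step 3: insert gv at [5, 6, 8, 10, 12] -> counters=[1,1,1,1,1,2,1,1,1,2,1,1,1]
Step 4: insert gu at [0, 2, 3, 8, 10] -> counters=[2,1,2,2,1,2,1,1,2,2,2,1,1]
Step 5: insert jye at [0, 1, 6, 8, 12] -> counters=[3,2,2,2,1,2,2,1,3,2,2,1,2]
Step 6: insert o at [0, 6, 7, 8, 10] -> counters=[4,2,2,2,1,2,3,2,4,2,3,1,2]
Step 7: insert guc at [0, 5, 7, 8, 11] -> counters=[5,2,2,2,1,3,3,3,5,2,3,2,2]
Step 8: insert zu at [0, 1, 3, 4, 8] -> counters=[6,3,2,3,2,3,3,3,6,2,3,2,2]
Step 9: insert v at [1, 2, 5, 9, 11] -> counters=[6,4,3,3,2,4,3,3,6,3,3,3,2]
Step 10: delete guc at [0, 5, 7, 8, 11] -> counters=[5,4,3,3,2,3,3,2,5,3,3,2,2]
Step 11: insert q at [0, 3, 4, 7, 9] -> counters=[6,4,3,4,3,3,3,3,5,4,3,2,2]
Step 12: insert o at [0, 6, 7, 8, 10] -> counters=[7,4,3,4,3,3,4,4,6,4,4,2,2]
Step 13: insert v at [1, 2, 5, 9, 11] -> counters=[7,5,4,4,3,4,4,4,6,5,4,3,2]
Step 14: insert q at [0, 3, 4, 7, 9] -> counters=[8,5,4,5,4,4,4,5,6,6,4,3,2]
Step 15: insert v at [1, 2, 5, 9, 11] -> counters=[8,6,5,5,4,5,4,5,6,7,4,4,2]
Step 16: delete jye at [0, 1, 6, 8, 12] -> counters=[7,5,5,5,4,5,3,5,5,7,4,4,1]
Step 17: delete q at [0, 3, 4, 7, 9] -> counters=[6,5,5,4,3,5,3,4,5,6,4,4,1]
Step 18: delete v at [1, 2, 5, 9, 11] -> counters=[6,4,4,4,3,4,3,4,5,5,4,3,1]
Step 19: insert q at [0, 3, 4, 7, 9] -> counters=[7,4,4,5,4,4,3,5,5,6,4,3,1]
Step 20: insert guc at [0, 5, 7, 8, 11] -> counters=[8,4,4,5,4,5,3,6,6,6,4,4,1]
Step 21: insert gv at [5, 6, 8, 10, 12] -> counters=[8,4,4,5,4,6,4,6,7,6,5,4,2]
Final counters=[8,4,4,5,4,6,4,6,7,6,5,4,2] -> counters[1]=4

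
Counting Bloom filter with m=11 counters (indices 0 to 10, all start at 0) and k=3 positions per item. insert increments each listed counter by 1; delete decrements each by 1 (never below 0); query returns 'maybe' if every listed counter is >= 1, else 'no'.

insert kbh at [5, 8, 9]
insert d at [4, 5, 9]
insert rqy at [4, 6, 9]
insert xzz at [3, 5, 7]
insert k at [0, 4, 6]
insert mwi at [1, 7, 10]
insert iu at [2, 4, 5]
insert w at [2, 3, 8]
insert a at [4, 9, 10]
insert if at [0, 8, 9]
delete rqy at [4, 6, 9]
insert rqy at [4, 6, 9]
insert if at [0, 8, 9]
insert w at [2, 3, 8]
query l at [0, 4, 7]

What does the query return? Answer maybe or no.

Answer: maybe

Derivation:
Step 1: insert kbh at [5, 8, 9] -> counters=[0,0,0,0,0,1,0,0,1,1,0]
Step 2: insert d at [4, 5, 9] -> counters=[0,0,0,0,1,2,0,0,1,2,0]
Step 3: insert rqy at [4, 6, 9] -> counters=[0,0,0,0,2,2,1,0,1,3,0]
Step 4: insert xzz at [3, 5, 7] -> counters=[0,0,0,1,2,3,1,1,1,3,0]
Step 5: insert k at [0, 4, 6] -> counters=[1,0,0,1,3,3,2,1,1,3,0]
Step 6: insert mwi at [1, 7, 10] -> counters=[1,1,0,1,3,3,2,2,1,3,1]
Step 7: insert iu at [2, 4, 5] -> counters=[1,1,1,1,4,4,2,2,1,3,1]
Step 8: insert w at [2, 3, 8] -> counters=[1,1,2,2,4,4,2,2,2,3,1]
Step 9: insert a at [4, 9, 10] -> counters=[1,1,2,2,5,4,2,2,2,4,2]
Step 10: insert if at [0, 8, 9] -> counters=[2,1,2,2,5,4,2,2,3,5,2]
Step 11: delete rqy at [4, 6, 9] -> counters=[2,1,2,2,4,4,1,2,3,4,2]
Step 12: insert rqy at [4, 6, 9] -> counters=[2,1,2,2,5,4,2,2,3,5,2]
Step 13: insert if at [0, 8, 9] -> counters=[3,1,2,2,5,4,2,2,4,6,2]
Step 14: insert w at [2, 3, 8] -> counters=[3,1,3,3,5,4,2,2,5,6,2]
Query l: check counters[0]=3 counters[4]=5 counters[7]=2 -> maybe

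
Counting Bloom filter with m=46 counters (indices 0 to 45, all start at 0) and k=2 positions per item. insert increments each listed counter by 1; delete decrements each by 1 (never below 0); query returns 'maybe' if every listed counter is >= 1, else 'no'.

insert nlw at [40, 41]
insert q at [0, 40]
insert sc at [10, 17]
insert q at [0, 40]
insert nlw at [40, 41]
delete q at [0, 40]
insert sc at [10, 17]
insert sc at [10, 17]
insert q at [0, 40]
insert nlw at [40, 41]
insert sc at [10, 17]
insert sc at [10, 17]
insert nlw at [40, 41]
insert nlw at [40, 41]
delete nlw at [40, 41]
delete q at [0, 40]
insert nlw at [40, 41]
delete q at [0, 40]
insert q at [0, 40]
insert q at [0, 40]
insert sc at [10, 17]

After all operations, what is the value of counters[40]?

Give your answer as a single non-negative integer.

Answer: 7

Derivation:
Step 1: insert nlw at [40, 41] -> counters=[0,0,0,0,0,0,0,0,0,0,0,0,0,0,0,0,0,0,0,0,0,0,0,0,0,0,0,0,0,0,0,0,0,0,0,0,0,0,0,0,1,1,0,0,0,0]
Step 2: insert q at [0, 40] -> counters=[1,0,0,0,0,0,0,0,0,0,0,0,0,0,0,0,0,0,0,0,0,0,0,0,0,0,0,0,0,0,0,0,0,0,0,0,0,0,0,0,2,1,0,0,0,0]
Step 3: insert sc at [10, 17] -> counters=[1,0,0,0,0,0,0,0,0,0,1,0,0,0,0,0,0,1,0,0,0,0,0,0,0,0,0,0,0,0,0,0,0,0,0,0,0,0,0,0,2,1,0,0,0,0]
Step 4: insert q at [0, 40] -> counters=[2,0,0,0,0,0,0,0,0,0,1,0,0,0,0,0,0,1,0,0,0,0,0,0,0,0,0,0,0,0,0,0,0,0,0,0,0,0,0,0,3,1,0,0,0,0]
Step 5: insert nlw at [40, 41] -> counters=[2,0,0,0,0,0,0,0,0,0,1,0,0,0,0,0,0,1,0,0,0,0,0,0,0,0,0,0,0,0,0,0,0,0,0,0,0,0,0,0,4,2,0,0,0,0]
Step 6: delete q at [0, 40] -> counters=[1,0,0,0,0,0,0,0,0,0,1,0,0,0,0,0,0,1,0,0,0,0,0,0,0,0,0,0,0,0,0,0,0,0,0,0,0,0,0,0,3,2,0,0,0,0]
Step 7: insert sc at [10, 17] -> counters=[1,0,0,0,0,0,0,0,0,0,2,0,0,0,0,0,0,2,0,0,0,0,0,0,0,0,0,0,0,0,0,0,0,0,0,0,0,0,0,0,3,2,0,0,0,0]
Step 8: insert sc at [10, 17] -> counters=[1,0,0,0,0,0,0,0,0,0,3,0,0,0,0,0,0,3,0,0,0,0,0,0,0,0,0,0,0,0,0,0,0,0,0,0,0,0,0,0,3,2,0,0,0,0]
Step 9: insert q at [0, 40] -> counters=[2,0,0,0,0,0,0,0,0,0,3,0,0,0,0,0,0,3,0,0,0,0,0,0,0,0,0,0,0,0,0,0,0,0,0,0,0,0,0,0,4,2,0,0,0,0]
Step 10: insert nlw at [40, 41] -> counters=[2,0,0,0,0,0,0,0,0,0,3,0,0,0,0,0,0,3,0,0,0,0,0,0,0,0,0,0,0,0,0,0,0,0,0,0,0,0,0,0,5,3,0,0,0,0]
Step 11: insert sc at [10, 17] -> counters=[2,0,0,0,0,0,0,0,0,0,4,0,0,0,0,0,0,4,0,0,0,0,0,0,0,0,0,0,0,0,0,0,0,0,0,0,0,0,0,0,5,3,0,0,0,0]
Step 12: insert sc at [10, 17] -> counters=[2,0,0,0,0,0,0,0,0,0,5,0,0,0,0,0,0,5,0,0,0,0,0,0,0,0,0,0,0,0,0,0,0,0,0,0,0,0,0,0,5,3,0,0,0,0]
Step 13: insert nlw at [40, 41] -> counters=[2,0,0,0,0,0,0,0,0,0,5,0,0,0,0,0,0,5,0,0,0,0,0,0,0,0,0,0,0,0,0,0,0,0,0,0,0,0,0,0,6,4,0,0,0,0]
Step 14: insert nlw at [40, 41] -> counters=[2,0,0,0,0,0,0,0,0,0,5,0,0,0,0,0,0,5,0,0,0,0,0,0,0,0,0,0,0,0,0,0,0,0,0,0,0,0,0,0,7,5,0,0,0,0]
Step 15: delete nlw at [40, 41] -> counters=[2,0,0,0,0,0,0,0,0,0,5,0,0,0,0,0,0,5,0,0,0,0,0,0,0,0,0,0,0,0,0,0,0,0,0,0,0,0,0,0,6,4,0,0,0,0]
Step 16: delete q at [0, 40] -> counters=[1,0,0,0,0,0,0,0,0,0,5,0,0,0,0,0,0,5,0,0,0,0,0,0,0,0,0,0,0,0,0,0,0,0,0,0,0,0,0,0,5,4,0,0,0,0]
Step 17: insert nlw at [40, 41] -> counters=[1,0,0,0,0,0,0,0,0,0,5,0,0,0,0,0,0,5,0,0,0,0,0,0,0,0,0,0,0,0,0,0,0,0,0,0,0,0,0,0,6,5,0,0,0,0]
Step 18: delete q at [0, 40] -> counters=[0,0,0,0,0,0,0,0,0,0,5,0,0,0,0,0,0,5,0,0,0,0,0,0,0,0,0,0,0,0,0,0,0,0,0,0,0,0,0,0,5,5,0,0,0,0]
Step 19: insert q at [0, 40] -> counters=[1,0,0,0,0,0,0,0,0,0,5,0,0,0,0,0,0,5,0,0,0,0,0,0,0,0,0,0,0,0,0,0,0,0,0,0,0,0,0,0,6,5,0,0,0,0]
Step 20: insert q at [0, 40] -> counters=[2,0,0,0,0,0,0,0,0,0,5,0,0,0,0,0,0,5,0,0,0,0,0,0,0,0,0,0,0,0,0,0,0,0,0,0,0,0,0,0,7,5,0,0,0,0]
Step 21: insert sc at [10, 17] -> counters=[2,0,0,0,0,0,0,0,0,0,6,0,0,0,0,0,0,6,0,0,0,0,0,0,0,0,0,0,0,0,0,0,0,0,0,0,0,0,0,0,7,5,0,0,0,0]
Final counters=[2,0,0,0,0,0,0,0,0,0,6,0,0,0,0,0,0,6,0,0,0,0,0,0,0,0,0,0,0,0,0,0,0,0,0,0,0,0,0,0,7,5,0,0,0,0] -> counters[40]=7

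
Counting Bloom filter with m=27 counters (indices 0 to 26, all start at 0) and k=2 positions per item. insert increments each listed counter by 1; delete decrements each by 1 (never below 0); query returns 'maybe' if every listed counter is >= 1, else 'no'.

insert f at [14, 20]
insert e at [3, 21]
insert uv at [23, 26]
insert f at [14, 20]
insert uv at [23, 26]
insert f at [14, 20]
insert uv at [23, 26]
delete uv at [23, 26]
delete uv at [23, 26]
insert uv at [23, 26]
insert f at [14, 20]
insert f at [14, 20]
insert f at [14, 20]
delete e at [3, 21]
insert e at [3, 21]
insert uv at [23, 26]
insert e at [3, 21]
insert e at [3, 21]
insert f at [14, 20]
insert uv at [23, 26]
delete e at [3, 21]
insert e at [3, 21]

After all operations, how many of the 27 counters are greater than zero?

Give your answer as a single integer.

Answer: 6

Derivation:
Step 1: insert f at [14, 20] -> counters=[0,0,0,0,0,0,0,0,0,0,0,0,0,0,1,0,0,0,0,0,1,0,0,0,0,0,0]
Step 2: insert e at [3, 21] -> counters=[0,0,0,1,0,0,0,0,0,0,0,0,0,0,1,0,0,0,0,0,1,1,0,0,0,0,0]
Step 3: insert uv at [23, 26] -> counters=[0,0,0,1,0,0,0,0,0,0,0,0,0,0,1,0,0,0,0,0,1,1,0,1,0,0,1]
Step 4: insert f at [14, 20] -> counters=[0,0,0,1,0,0,0,0,0,0,0,0,0,0,2,0,0,0,0,0,2,1,0,1,0,0,1]
Step 5: insert uv at [23, 26] -> counters=[0,0,0,1,0,0,0,0,0,0,0,0,0,0,2,0,0,0,0,0,2,1,0,2,0,0,2]
Step 6: insert f at [14, 20] -> counters=[0,0,0,1,0,0,0,0,0,0,0,0,0,0,3,0,0,0,0,0,3,1,0,2,0,0,2]
Step 7: insert uv at [23, 26] -> counters=[0,0,0,1,0,0,0,0,0,0,0,0,0,0,3,0,0,0,0,0,3,1,0,3,0,0,3]
Step 8: delete uv at [23, 26] -> counters=[0,0,0,1,0,0,0,0,0,0,0,0,0,0,3,0,0,0,0,0,3,1,0,2,0,0,2]
Step 9: delete uv at [23, 26] -> counters=[0,0,0,1,0,0,0,0,0,0,0,0,0,0,3,0,0,0,0,0,3,1,0,1,0,0,1]
Step 10: insert uv at [23, 26] -> counters=[0,0,0,1,0,0,0,0,0,0,0,0,0,0,3,0,0,0,0,0,3,1,0,2,0,0,2]
Step 11: insert f at [14, 20] -> counters=[0,0,0,1,0,0,0,0,0,0,0,0,0,0,4,0,0,0,0,0,4,1,0,2,0,0,2]
Step 12: insert f at [14, 20] -> counters=[0,0,0,1,0,0,0,0,0,0,0,0,0,0,5,0,0,0,0,0,5,1,0,2,0,0,2]
Step 13: insert f at [14, 20] -> counters=[0,0,0,1,0,0,0,0,0,0,0,0,0,0,6,0,0,0,0,0,6,1,0,2,0,0,2]
Step 14: delete e at [3, 21] -> counters=[0,0,0,0,0,0,0,0,0,0,0,0,0,0,6,0,0,0,0,0,6,0,0,2,0,0,2]
Step 15: insert e at [3, 21] -> counters=[0,0,0,1,0,0,0,0,0,0,0,0,0,0,6,0,0,0,0,0,6,1,0,2,0,0,2]
Step 16: insert uv at [23, 26] -> counters=[0,0,0,1,0,0,0,0,0,0,0,0,0,0,6,0,0,0,0,0,6,1,0,3,0,0,3]
Step 17: insert e at [3, 21] -> counters=[0,0,0,2,0,0,0,0,0,0,0,0,0,0,6,0,0,0,0,0,6,2,0,3,0,0,3]
Step 18: insert e at [3, 21] -> counters=[0,0,0,3,0,0,0,0,0,0,0,0,0,0,6,0,0,0,0,0,6,3,0,3,0,0,3]
Step 19: insert f at [14, 20] -> counters=[0,0,0,3,0,0,0,0,0,0,0,0,0,0,7,0,0,0,0,0,7,3,0,3,0,0,3]
Step 20: insert uv at [23, 26] -> counters=[0,0,0,3,0,0,0,0,0,0,0,0,0,0,7,0,0,0,0,0,7,3,0,4,0,0,4]
Step 21: delete e at [3, 21] -> counters=[0,0,0,2,0,0,0,0,0,0,0,0,0,0,7,0,0,0,0,0,7,2,0,4,0,0,4]
Step 22: insert e at [3, 21] -> counters=[0,0,0,3,0,0,0,0,0,0,0,0,0,0,7,0,0,0,0,0,7,3,0,4,0,0,4]
Final counters=[0,0,0,3,0,0,0,0,0,0,0,0,0,0,7,0,0,0,0,0,7,3,0,4,0,0,4] -> 6 nonzero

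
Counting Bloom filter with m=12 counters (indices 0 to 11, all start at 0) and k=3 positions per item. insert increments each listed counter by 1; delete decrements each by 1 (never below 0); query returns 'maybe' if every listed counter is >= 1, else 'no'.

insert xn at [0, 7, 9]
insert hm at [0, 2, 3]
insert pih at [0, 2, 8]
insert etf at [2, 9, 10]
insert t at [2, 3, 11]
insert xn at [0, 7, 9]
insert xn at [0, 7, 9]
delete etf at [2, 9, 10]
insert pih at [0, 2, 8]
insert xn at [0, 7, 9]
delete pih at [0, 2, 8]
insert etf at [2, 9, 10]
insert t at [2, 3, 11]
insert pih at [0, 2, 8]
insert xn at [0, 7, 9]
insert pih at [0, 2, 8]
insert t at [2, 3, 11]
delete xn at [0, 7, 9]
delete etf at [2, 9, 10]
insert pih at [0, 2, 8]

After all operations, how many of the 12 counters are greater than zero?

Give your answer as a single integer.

Step 1: insert xn at [0, 7, 9] -> counters=[1,0,0,0,0,0,0,1,0,1,0,0]
Step 2: insert hm at [0, 2, 3] -> counters=[2,0,1,1,0,0,0,1,0,1,0,0]
Step 3: insert pih at [0, 2, 8] -> counters=[3,0,2,1,0,0,0,1,1,1,0,0]
Step 4: insert etf at [2, 9, 10] -> counters=[3,0,3,1,0,0,0,1,1,2,1,0]
Step 5: insert t at [2, 3, 11] -> counters=[3,0,4,2,0,0,0,1,1,2,1,1]
Step 6: insert xn at [0, 7, 9] -> counters=[4,0,4,2,0,0,0,2,1,3,1,1]
Step 7: insert xn at [0, 7, 9] -> counters=[5,0,4,2,0,0,0,3,1,4,1,1]
Step 8: delete etf at [2, 9, 10] -> counters=[5,0,3,2,0,0,0,3,1,3,0,1]
Step 9: insert pih at [0, 2, 8] -> counters=[6,0,4,2,0,0,0,3,2,3,0,1]
Step 10: insert xn at [0, 7, 9] -> counters=[7,0,4,2,0,0,0,4,2,4,0,1]
Step 11: delete pih at [0, 2, 8] -> counters=[6,0,3,2,0,0,0,4,1,4,0,1]
Step 12: insert etf at [2, 9, 10] -> counters=[6,0,4,2,0,0,0,4,1,5,1,1]
Step 13: insert t at [2, 3, 11] -> counters=[6,0,5,3,0,0,0,4,1,5,1,2]
Step 14: insert pih at [0, 2, 8] -> counters=[7,0,6,3,0,0,0,4,2,5,1,2]
Step 15: insert xn at [0, 7, 9] -> counters=[8,0,6,3,0,0,0,5,2,6,1,2]
Step 16: insert pih at [0, 2, 8] -> counters=[9,0,7,3,0,0,0,5,3,6,1,2]
Step 17: insert t at [2, 3, 11] -> counters=[9,0,8,4,0,0,0,5,3,6,1,3]
Step 18: delete xn at [0, 7, 9] -> counters=[8,0,8,4,0,0,0,4,3,5,1,3]
Step 19: delete etf at [2, 9, 10] -> counters=[8,0,7,4,0,0,0,4,3,4,0,3]
Step 20: insert pih at [0, 2, 8] -> counters=[9,0,8,4,0,0,0,4,4,4,0,3]
Final counters=[9,0,8,4,0,0,0,4,4,4,0,3] -> 7 nonzero

Answer: 7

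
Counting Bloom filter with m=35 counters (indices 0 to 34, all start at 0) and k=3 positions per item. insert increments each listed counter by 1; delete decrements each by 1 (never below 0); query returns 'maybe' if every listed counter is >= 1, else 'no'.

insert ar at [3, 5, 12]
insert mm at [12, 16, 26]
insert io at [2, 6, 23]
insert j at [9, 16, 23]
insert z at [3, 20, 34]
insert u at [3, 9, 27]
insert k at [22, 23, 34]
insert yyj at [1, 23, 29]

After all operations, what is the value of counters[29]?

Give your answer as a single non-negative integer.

Answer: 1

Derivation:
Step 1: insert ar at [3, 5, 12] -> counters=[0,0,0,1,0,1,0,0,0,0,0,0,1,0,0,0,0,0,0,0,0,0,0,0,0,0,0,0,0,0,0,0,0,0,0]
Step 2: insert mm at [12, 16, 26] -> counters=[0,0,0,1,0,1,0,0,0,0,0,0,2,0,0,0,1,0,0,0,0,0,0,0,0,0,1,0,0,0,0,0,0,0,0]
Step 3: insert io at [2, 6, 23] -> counters=[0,0,1,1,0,1,1,0,0,0,0,0,2,0,0,0,1,0,0,0,0,0,0,1,0,0,1,0,0,0,0,0,0,0,0]
Step 4: insert j at [9, 16, 23] -> counters=[0,0,1,1,0,1,1,0,0,1,0,0,2,0,0,0,2,0,0,0,0,0,0,2,0,0,1,0,0,0,0,0,0,0,0]
Step 5: insert z at [3, 20, 34] -> counters=[0,0,1,2,0,1,1,0,0,1,0,0,2,0,0,0,2,0,0,0,1,0,0,2,0,0,1,0,0,0,0,0,0,0,1]
Step 6: insert u at [3, 9, 27] -> counters=[0,0,1,3,0,1,1,0,0,2,0,0,2,0,0,0,2,0,0,0,1,0,0,2,0,0,1,1,0,0,0,0,0,0,1]
Step 7: insert k at [22, 23, 34] -> counters=[0,0,1,3,0,1,1,0,0,2,0,0,2,0,0,0,2,0,0,0,1,0,1,3,0,0,1,1,0,0,0,0,0,0,2]
Step 8: insert yyj at [1, 23, 29] -> counters=[0,1,1,3,0,1,1,0,0,2,0,0,2,0,0,0,2,0,0,0,1,0,1,4,0,0,1,1,0,1,0,0,0,0,2]
Final counters=[0,1,1,3,0,1,1,0,0,2,0,0,2,0,0,0,2,0,0,0,1,0,1,4,0,0,1,1,0,1,0,0,0,0,2] -> counters[29]=1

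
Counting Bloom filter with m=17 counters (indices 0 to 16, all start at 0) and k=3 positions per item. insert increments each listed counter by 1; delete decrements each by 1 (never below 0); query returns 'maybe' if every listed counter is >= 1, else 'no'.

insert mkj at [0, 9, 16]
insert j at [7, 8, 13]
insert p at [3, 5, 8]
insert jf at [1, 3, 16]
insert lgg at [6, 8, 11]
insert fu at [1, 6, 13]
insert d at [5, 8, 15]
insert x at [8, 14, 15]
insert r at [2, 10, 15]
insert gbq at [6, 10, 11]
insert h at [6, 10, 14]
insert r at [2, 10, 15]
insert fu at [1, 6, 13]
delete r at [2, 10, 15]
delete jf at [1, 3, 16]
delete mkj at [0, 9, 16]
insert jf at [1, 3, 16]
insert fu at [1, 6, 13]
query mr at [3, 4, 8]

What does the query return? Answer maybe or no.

Answer: no

Derivation:
Step 1: insert mkj at [0, 9, 16] -> counters=[1,0,0,0,0,0,0,0,0,1,0,0,0,0,0,0,1]
Step 2: insert j at [7, 8, 13] -> counters=[1,0,0,0,0,0,0,1,1,1,0,0,0,1,0,0,1]
Step 3: insert p at [3, 5, 8] -> counters=[1,0,0,1,0,1,0,1,2,1,0,0,0,1,0,0,1]
Step 4: insert jf at [1, 3, 16] -> counters=[1,1,0,2,0,1,0,1,2,1,0,0,0,1,0,0,2]
Step 5: insert lgg at [6, 8, 11] -> counters=[1,1,0,2,0,1,1,1,3,1,0,1,0,1,0,0,2]
Step 6: insert fu at [1, 6, 13] -> counters=[1,2,0,2,0,1,2,1,3,1,0,1,0,2,0,0,2]
Step 7: insert d at [5, 8, 15] -> counters=[1,2,0,2,0,2,2,1,4,1,0,1,0,2,0,1,2]
Step 8: insert x at [8, 14, 15] -> counters=[1,2,0,2,0,2,2,1,5,1,0,1,0,2,1,2,2]
Step 9: insert r at [2, 10, 15] -> counters=[1,2,1,2,0,2,2,1,5,1,1,1,0,2,1,3,2]
Step 10: insert gbq at [6, 10, 11] -> counters=[1,2,1,2,0,2,3,1,5,1,2,2,0,2,1,3,2]
Step 11: insert h at [6, 10, 14] -> counters=[1,2,1,2,0,2,4,1,5,1,3,2,0,2,2,3,2]
Step 12: insert r at [2, 10, 15] -> counters=[1,2,2,2,0,2,4,1,5,1,4,2,0,2,2,4,2]
Step 13: insert fu at [1, 6, 13] -> counters=[1,3,2,2,0,2,5,1,5,1,4,2,0,3,2,4,2]
Step 14: delete r at [2, 10, 15] -> counters=[1,3,1,2,0,2,5,1,5,1,3,2,0,3,2,3,2]
Step 15: delete jf at [1, 3, 16] -> counters=[1,2,1,1,0,2,5,1,5,1,3,2,0,3,2,3,1]
Step 16: delete mkj at [0, 9, 16] -> counters=[0,2,1,1,0,2,5,1,5,0,3,2,0,3,2,3,0]
Step 17: insert jf at [1, 3, 16] -> counters=[0,3,1,2,0,2,5,1,5,0,3,2,0,3,2,3,1]
Step 18: insert fu at [1, 6, 13] -> counters=[0,4,1,2,0,2,6,1,5,0,3,2,0,4,2,3,1]
Query mr: check counters[3]=2 counters[4]=0 counters[8]=5 -> no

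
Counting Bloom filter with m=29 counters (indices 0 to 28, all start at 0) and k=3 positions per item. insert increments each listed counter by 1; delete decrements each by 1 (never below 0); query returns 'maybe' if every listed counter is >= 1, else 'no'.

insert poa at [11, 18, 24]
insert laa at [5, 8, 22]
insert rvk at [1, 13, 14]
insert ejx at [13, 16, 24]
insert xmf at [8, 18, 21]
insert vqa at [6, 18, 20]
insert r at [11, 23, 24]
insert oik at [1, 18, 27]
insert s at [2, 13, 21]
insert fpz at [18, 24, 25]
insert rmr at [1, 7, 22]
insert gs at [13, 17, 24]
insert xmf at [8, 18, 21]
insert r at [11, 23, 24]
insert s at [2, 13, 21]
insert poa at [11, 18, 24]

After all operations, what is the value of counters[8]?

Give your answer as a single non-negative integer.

Step 1: insert poa at [11, 18, 24] -> counters=[0,0,0,0,0,0,0,0,0,0,0,1,0,0,0,0,0,0,1,0,0,0,0,0,1,0,0,0,0]
Step 2: insert laa at [5, 8, 22] -> counters=[0,0,0,0,0,1,0,0,1,0,0,1,0,0,0,0,0,0,1,0,0,0,1,0,1,0,0,0,0]
Step 3: insert rvk at [1, 13, 14] -> counters=[0,1,0,0,0,1,0,0,1,0,0,1,0,1,1,0,0,0,1,0,0,0,1,0,1,0,0,0,0]
Step 4: insert ejx at [13, 16, 24] -> counters=[0,1,0,0,0,1,0,0,1,0,0,1,0,2,1,0,1,0,1,0,0,0,1,0,2,0,0,0,0]
Step 5: insert xmf at [8, 18, 21] -> counters=[0,1,0,0,0,1,0,0,2,0,0,1,0,2,1,0,1,0,2,0,0,1,1,0,2,0,0,0,0]
Step 6: insert vqa at [6, 18, 20] -> counters=[0,1,0,0,0,1,1,0,2,0,0,1,0,2,1,0,1,0,3,0,1,1,1,0,2,0,0,0,0]
Step 7: insert r at [11, 23, 24] -> counters=[0,1,0,0,0,1,1,0,2,0,0,2,0,2,1,0,1,0,3,0,1,1,1,1,3,0,0,0,0]
Step 8: insert oik at [1, 18, 27] -> counters=[0,2,0,0,0,1,1,0,2,0,0,2,0,2,1,0,1,0,4,0,1,1,1,1,3,0,0,1,0]
Step 9: insert s at [2, 13, 21] -> counters=[0,2,1,0,0,1,1,0,2,0,0,2,0,3,1,0,1,0,4,0,1,2,1,1,3,0,0,1,0]
Step 10: insert fpz at [18, 24, 25] -> counters=[0,2,1,0,0,1,1,0,2,0,0,2,0,3,1,0,1,0,5,0,1,2,1,1,4,1,0,1,0]
Step 11: insert rmr at [1, 7, 22] -> counters=[0,3,1,0,0,1,1,1,2,0,0,2,0,3,1,0,1,0,5,0,1,2,2,1,4,1,0,1,0]
Step 12: insert gs at [13, 17, 24] -> counters=[0,3,1,0,0,1,1,1,2,0,0,2,0,4,1,0,1,1,5,0,1,2,2,1,5,1,0,1,0]
Step 13: insert xmf at [8, 18, 21] -> counters=[0,3,1,0,0,1,1,1,3,0,0,2,0,4,1,0,1,1,6,0,1,3,2,1,5,1,0,1,0]
Step 14: insert r at [11, 23, 24] -> counters=[0,3,1,0,0,1,1,1,3,0,0,3,0,4,1,0,1,1,6,0,1,3,2,2,6,1,0,1,0]
Step 15: insert s at [2, 13, 21] -> counters=[0,3,2,0,0,1,1,1,3,0,0,3,0,5,1,0,1,1,6,0,1,4,2,2,6,1,0,1,0]
Step 16: insert poa at [11, 18, 24] -> counters=[0,3,2,0,0,1,1,1,3,0,0,4,0,5,1,0,1,1,7,0,1,4,2,2,7,1,0,1,0]
Final counters=[0,3,2,0,0,1,1,1,3,0,0,4,0,5,1,0,1,1,7,0,1,4,2,2,7,1,0,1,0] -> counters[8]=3

Answer: 3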